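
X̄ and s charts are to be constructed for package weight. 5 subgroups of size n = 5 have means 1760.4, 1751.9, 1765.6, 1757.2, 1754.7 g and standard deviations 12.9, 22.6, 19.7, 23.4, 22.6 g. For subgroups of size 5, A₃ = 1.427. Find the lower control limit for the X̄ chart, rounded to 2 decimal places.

1729.08

X̄̄ = (1760.4 + 1751.9 + 1765.6 + 1757.2 + 1754.7) / 5 = 1757.9600
s̄ = (12.9 + 22.6 + 19.7 + 23.4 + 22.6) / 5 = 20.2400
LCL = X̄̄ − A₃·s̄ = 1757.9600 − 1.427 × 20.2400 = 1729.0775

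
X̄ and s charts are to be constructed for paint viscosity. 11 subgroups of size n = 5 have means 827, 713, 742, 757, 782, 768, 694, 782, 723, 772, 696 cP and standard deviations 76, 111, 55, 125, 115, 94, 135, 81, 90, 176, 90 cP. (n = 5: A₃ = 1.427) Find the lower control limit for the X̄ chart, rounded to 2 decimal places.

X̄̄ = (827 + 713 + 742 + 757 + 782 + 768 + 694 + 782 + 723 + 772 + 696) / 11 = 750.5455
s̄ = (76 + 111 + 55 + 125 + 115 + 94 + 135 + 81 + 90 + 176 + 90) / 11 = 104.3636
LCL = X̄̄ − A₃·s̄ = 750.5455 − 1.427 × 104.3636 = 601.6185

601.62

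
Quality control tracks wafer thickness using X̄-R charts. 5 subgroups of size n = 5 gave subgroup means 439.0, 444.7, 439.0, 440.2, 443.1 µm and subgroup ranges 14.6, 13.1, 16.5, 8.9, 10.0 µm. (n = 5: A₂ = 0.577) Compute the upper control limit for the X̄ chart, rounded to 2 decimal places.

448.48

X̄̄ = (439.0 + 444.7 + 439.0 + 440.2 + 443.1) / 5 = 2206.0000 / 5 = 441.2000
R̄ = (14.6 + 13.1 + 16.5 + 8.9 + 10.0) / 5 = 63.1000 / 5 = 12.6200
UCL = X̄̄ + A₂·R̄ = 441.2000 + 0.577 × 12.6200 = 448.4817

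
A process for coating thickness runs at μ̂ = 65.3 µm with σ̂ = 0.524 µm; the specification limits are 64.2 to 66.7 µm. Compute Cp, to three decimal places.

Cp = (USL − LSL) / (6σ̂) = (66.7 − 64.2) / (6 × 0.524) = 2.5000 / 3.1440 = 0.7952

0.795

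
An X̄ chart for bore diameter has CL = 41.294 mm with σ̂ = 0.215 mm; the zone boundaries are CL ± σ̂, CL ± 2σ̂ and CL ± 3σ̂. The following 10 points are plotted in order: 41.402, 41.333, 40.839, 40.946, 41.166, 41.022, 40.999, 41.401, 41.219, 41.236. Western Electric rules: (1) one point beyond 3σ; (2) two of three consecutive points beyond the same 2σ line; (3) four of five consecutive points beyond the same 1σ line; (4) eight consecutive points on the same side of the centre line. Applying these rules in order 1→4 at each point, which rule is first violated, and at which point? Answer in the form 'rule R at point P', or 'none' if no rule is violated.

Zone of each point (C = within 1σ̂, B = 1σ̂–2σ̂, A = 2σ̂–3σ̂, * = beyond 3σ̂; sign = side of CL): 1:+C, 2:+C, 3:-A, 4:-B, 5:-C, 6:-B, 7:-B, 8:+C, 9:-C, 10:-C
Rule 3 (four of five consecutive points beyond the same 1σ limit) is satisfied at point 7.

rule 3 at point 7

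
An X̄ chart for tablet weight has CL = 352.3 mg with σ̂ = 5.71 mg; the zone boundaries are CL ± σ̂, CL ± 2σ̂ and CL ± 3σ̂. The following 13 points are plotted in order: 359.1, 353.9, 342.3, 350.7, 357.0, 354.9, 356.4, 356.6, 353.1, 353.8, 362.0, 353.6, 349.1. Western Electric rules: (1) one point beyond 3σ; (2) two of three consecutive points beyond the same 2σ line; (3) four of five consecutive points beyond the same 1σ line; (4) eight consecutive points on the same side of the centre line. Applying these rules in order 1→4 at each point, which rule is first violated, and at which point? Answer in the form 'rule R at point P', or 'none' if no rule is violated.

Zone of each point (C = within 1σ̂, B = 1σ̂–2σ̂, A = 2σ̂–3σ̂, * = beyond 3σ̂; sign = side of CL): 1:+B, 2:+C, 3:-B, 4:-C, 5:+C, 6:+C, 7:+C, 8:+C, 9:+C, 10:+C, 11:+B, 12:+C, 13:-C
Rule 4 (eight consecutive points on the same side of the centre line) is satisfied at point 12.

rule 4 at point 12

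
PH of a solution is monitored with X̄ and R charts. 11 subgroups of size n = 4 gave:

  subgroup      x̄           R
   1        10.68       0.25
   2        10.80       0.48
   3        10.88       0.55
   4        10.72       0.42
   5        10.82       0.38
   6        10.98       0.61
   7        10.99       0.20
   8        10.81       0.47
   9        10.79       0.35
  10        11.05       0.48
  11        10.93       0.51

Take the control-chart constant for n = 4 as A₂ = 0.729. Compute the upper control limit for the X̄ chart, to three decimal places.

11.171

X̄̄ = (10.68 + 10.80 + 10.88 + 10.72 + 10.82 + 10.98 + 10.99 + 10.81 + 10.79 + 11.05 + 10.93) / 11 = 119.4500 / 11 = 10.8591
R̄ = (0.25 + 0.48 + 0.55 + 0.42 + 0.38 + 0.61 + 0.20 + 0.47 + 0.35 + 0.48 + 0.51) / 11 = 4.7000 / 11 = 0.4273
UCL = X̄̄ + A₂·R̄ = 10.8591 + 0.729 × 0.4273 = 11.1706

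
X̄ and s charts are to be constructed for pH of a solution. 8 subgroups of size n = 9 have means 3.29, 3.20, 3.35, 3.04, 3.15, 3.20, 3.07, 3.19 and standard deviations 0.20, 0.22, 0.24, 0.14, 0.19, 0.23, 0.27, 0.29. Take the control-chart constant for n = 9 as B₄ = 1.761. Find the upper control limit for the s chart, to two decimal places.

0.39

s̄ = (0.20 + 0.22 + 0.24 + 0.14 + 0.19 + 0.23 + 0.27 + 0.29) / 8 = 0.2225
UCL_s = B₄·s̄ = 1.761 × 0.2225 = 0.3918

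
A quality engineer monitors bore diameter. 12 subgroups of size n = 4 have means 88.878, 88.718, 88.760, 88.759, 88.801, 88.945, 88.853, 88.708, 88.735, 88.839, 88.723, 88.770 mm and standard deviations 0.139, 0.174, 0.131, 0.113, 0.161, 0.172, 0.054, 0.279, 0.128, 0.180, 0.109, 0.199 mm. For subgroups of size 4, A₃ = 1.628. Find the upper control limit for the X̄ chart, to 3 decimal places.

X̄̄ = (88.878 + 88.718 + 88.760 + 88.759 + 88.801 + 88.945 + 88.853 + 88.708 + 88.735 + 88.839 + 88.723 + 88.770) / 12 = 88.7908
s̄ = (0.139 + 0.174 + 0.131 + 0.113 + 0.161 + 0.172 + 0.054 + 0.279 + 0.128 + 0.180 + 0.109 + 0.199) / 12 = 0.1532
UCL = X̄̄ + A₃·s̄ = 88.7908 + 1.628 × 0.1532 = 89.0402

89.040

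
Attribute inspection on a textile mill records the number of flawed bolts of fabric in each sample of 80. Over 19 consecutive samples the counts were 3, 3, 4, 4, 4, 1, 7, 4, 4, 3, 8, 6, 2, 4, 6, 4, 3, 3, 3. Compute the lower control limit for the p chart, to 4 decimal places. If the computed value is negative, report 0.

0.0000

p̄ = Σdᵢ / (k·n) = 76 / (19 × 80) = 0.05000
LCL = p̄ − 3·√(p̄(1−p̄)/n) = 0.05000 − 3 × 0.02437 = -0.02310 → 0 (negative, so LCL = 0)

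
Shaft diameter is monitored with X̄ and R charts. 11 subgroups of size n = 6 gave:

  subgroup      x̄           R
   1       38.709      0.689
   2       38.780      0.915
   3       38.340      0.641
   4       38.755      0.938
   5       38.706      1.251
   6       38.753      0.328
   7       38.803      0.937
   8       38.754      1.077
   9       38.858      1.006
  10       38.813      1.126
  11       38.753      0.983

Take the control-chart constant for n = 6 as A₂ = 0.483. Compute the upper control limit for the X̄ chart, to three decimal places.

39.164

X̄̄ = (38.709 + 38.780 + 38.340 + 38.755 + 38.706 + 38.753 + 38.803 + 38.754 + 38.858 + 38.813 + 38.753) / 11 = 426.0240 / 11 = 38.7295
R̄ = (0.689 + 0.915 + 0.641 + 0.938 + 1.251 + 0.328 + 0.937 + 1.077 + 1.006 + 1.126 + 0.983) / 11 = 9.8910 / 11 = 0.8992
UCL = X̄̄ + A₂·R̄ = 38.7295 + 0.483 × 0.8992 = 39.1638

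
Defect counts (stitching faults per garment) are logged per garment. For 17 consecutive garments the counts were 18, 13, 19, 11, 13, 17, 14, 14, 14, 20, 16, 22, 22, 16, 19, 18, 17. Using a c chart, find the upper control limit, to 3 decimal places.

28.887

c̄ = (18 + 13 + 19 + 11 + 13 + 17 + 14 + 14 + 14 + 20 + 16 + 22 + 22 + 16 + 19 + 18 + 17) / 17 = 283 / 17 = 16.6471
UCL = c̄ + 3√c̄ = 16.6471 + 3 × √16.6471 = 16.6471 + 3 × 4.0801 = 28.8873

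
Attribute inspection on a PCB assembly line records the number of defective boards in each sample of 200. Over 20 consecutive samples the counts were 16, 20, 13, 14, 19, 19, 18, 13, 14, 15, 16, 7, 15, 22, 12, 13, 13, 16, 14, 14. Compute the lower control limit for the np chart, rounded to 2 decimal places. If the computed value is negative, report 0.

p̄ = Σdᵢ / (k·n) = 303 / (20 × 200) = 0.07575
LCL = np̄ − 3·√(np̄(1−p̄)) = 15.1500 − 3 × 3.7420 = 3.9241

3.92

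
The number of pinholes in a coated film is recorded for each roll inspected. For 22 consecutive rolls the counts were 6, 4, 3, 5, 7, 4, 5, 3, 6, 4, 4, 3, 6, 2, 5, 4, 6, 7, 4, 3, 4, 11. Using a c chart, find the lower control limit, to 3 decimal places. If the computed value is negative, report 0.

0.000

c̄ = (6 + 4 + 3 + 5 + 7 + 4 + 5 + 3 + 6 + 4 + 4 + 3 + 6 + 2 + 5 + 4 + 6 + 7 + 4 + 3 + 4 + 11) / 22 = 106 / 22 = 4.8182
LCL = c̄ − 3√c̄ = 4.8182 − 3 × 2.1950 = -1.7669 → 0 (cannot be negative)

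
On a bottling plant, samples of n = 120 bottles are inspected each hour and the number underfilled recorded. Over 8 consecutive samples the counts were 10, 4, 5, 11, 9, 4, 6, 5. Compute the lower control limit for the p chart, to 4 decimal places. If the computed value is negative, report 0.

p̄ = Σdᵢ / (k·n) = 54 / (8 × 120) = 0.05625
LCL = p̄ − 3·√(p̄(1−p̄)/n) = 0.05625 − 3 × 0.02103 = -0.00685 → 0 (negative, so LCL = 0)

0.0000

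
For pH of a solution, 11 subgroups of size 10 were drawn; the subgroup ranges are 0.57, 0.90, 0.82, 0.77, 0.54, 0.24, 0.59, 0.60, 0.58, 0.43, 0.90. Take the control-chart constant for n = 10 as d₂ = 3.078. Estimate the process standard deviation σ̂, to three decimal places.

0.205

R̄ = (0.57 + 0.90 + 0.82 + 0.77 + 0.54 + 0.24 + 0.59 + 0.60 + 0.58 + 0.43 + 0.90) / 11 = 0.6309
σ̂ = R̄ / d₂ = 0.6309 / 3.078 = 0.2050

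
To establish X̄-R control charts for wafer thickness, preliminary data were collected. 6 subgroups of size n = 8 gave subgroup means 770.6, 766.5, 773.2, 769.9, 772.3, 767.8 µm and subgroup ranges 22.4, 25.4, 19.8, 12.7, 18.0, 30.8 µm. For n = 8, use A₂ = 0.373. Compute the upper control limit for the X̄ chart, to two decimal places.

X̄̄ = (770.6 + 766.5 + 773.2 + 769.9 + 772.3 + 767.8) / 6 = 4620.3000 / 6 = 770.0500
R̄ = (22.4 + 25.4 + 19.8 + 12.7 + 18.0 + 30.8) / 6 = 129.1000 / 6 = 21.5167
UCL = X̄̄ + A₂·R̄ = 770.0500 + 0.373 × 21.5167 = 778.0757

778.08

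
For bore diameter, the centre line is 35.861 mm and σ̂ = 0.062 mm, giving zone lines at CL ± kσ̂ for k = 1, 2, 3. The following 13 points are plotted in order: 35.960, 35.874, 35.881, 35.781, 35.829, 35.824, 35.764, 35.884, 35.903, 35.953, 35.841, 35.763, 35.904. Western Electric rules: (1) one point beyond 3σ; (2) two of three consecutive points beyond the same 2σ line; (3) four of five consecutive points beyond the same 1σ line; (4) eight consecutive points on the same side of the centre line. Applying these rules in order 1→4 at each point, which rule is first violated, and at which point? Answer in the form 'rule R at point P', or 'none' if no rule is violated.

Zone of each point (C = within 1σ̂, B = 1σ̂–2σ̂, A = 2σ̂–3σ̂, * = beyond 3σ̂; sign = side of CL): 1:+B, 2:+C, 3:+C, 4:-B, 5:-C, 6:-C, 7:-B, 8:+C, 9:+C, 10:+B, 11:-C, 12:-B, 13:+C
No rule fires across all 13 points.

none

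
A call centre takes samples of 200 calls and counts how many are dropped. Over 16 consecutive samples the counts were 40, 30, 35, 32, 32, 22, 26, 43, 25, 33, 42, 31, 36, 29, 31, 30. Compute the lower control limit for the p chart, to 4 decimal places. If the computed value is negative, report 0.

0.0835

p̄ = Σdᵢ / (k·n) = 517 / (16 × 200) = 0.16156
LCL = p̄ − 3·√(p̄(1−p̄)/n) = 0.16156 − 3 × 0.02602 = 0.08349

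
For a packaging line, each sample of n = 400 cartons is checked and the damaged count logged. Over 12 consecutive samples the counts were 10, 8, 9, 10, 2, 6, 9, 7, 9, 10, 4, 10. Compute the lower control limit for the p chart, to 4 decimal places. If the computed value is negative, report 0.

0.0000

p̄ = Σdᵢ / (k·n) = 94 / (12 × 400) = 0.01958
LCL = p̄ − 3·√(p̄(1−p̄)/n) = 0.01958 − 3 × 0.00693 = -0.00120 → 0 (negative, so LCL = 0)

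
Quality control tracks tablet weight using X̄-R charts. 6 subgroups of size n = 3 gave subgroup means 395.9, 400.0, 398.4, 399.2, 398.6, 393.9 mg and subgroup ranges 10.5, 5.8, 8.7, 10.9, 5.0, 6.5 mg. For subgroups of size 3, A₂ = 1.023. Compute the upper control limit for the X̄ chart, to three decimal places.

405.748

X̄̄ = (395.9 + 400.0 + 398.4 + 399.2 + 398.6 + 393.9) / 6 = 2386.0000 / 6 = 397.6667
R̄ = (10.5 + 5.8 + 8.7 + 10.9 + 5.0 + 6.5) / 6 = 47.4000 / 6 = 7.9000
UCL = X̄̄ + A₂·R̄ = 397.6667 + 1.023 × 7.9000 = 405.7484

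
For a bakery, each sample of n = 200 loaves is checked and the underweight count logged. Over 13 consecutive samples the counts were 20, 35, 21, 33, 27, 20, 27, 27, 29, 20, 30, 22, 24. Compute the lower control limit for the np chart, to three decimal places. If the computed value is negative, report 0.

11.555

p̄ = Σdᵢ / (k·n) = 335 / (13 × 200) = 0.12885
LCL = np̄ − 3·√(np̄(1−p̄)) = 25.7692 − 3 × 4.7380 = 11.5551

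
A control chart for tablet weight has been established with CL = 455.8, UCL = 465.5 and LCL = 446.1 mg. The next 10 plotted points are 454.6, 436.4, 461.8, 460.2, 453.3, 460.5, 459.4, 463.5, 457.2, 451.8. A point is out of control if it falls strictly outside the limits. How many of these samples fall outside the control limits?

1

Compare each point to [446.1, 465.5]: sample 2 = 436.4 < LCL.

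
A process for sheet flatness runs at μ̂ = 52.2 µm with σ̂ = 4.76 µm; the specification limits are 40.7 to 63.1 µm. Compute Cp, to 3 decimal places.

0.784

Cp = (USL − LSL) / (6σ̂) = (63.1 − 40.7) / (6 × 4.76) = 22.4000 / 28.5600 = 0.7843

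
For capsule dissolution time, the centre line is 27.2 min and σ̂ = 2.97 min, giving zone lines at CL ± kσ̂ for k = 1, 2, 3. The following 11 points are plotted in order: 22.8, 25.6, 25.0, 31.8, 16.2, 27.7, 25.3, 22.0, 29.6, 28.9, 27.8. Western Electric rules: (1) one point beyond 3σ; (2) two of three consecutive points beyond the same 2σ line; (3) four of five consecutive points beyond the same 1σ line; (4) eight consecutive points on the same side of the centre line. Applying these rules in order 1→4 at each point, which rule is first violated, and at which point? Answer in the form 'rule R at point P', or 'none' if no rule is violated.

Zone of each point (C = within 1σ̂, B = 1σ̂–2σ̂, A = 2σ̂–3σ̂, * = beyond 3σ̂; sign = side of CL): 1:-B, 2:-C, 3:-C, 4:+B, 5:-*, 6:+C, 7:-C, 8:-B, 9:+C, 10:+C, 11:+C
Rule 1 (one point beyond the 3σ limits) is satisfied at point 5.

rule 1 at point 5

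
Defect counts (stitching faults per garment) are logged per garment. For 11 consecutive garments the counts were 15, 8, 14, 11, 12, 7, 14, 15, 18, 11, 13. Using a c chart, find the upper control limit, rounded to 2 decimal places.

23.17

c̄ = (15 + 8 + 14 + 11 + 12 + 7 + 14 + 15 + 18 + 11 + 13) / 11 = 138 / 11 = 12.5455
UCL = c̄ + 3√c̄ = 12.5455 + 3 × √12.5455 = 12.5455 + 3 × 3.5420 = 23.1713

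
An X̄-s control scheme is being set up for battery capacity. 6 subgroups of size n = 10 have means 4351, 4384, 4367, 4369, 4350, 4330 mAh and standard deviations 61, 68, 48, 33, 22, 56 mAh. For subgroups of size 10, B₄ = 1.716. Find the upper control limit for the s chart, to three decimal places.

82.368

s̄ = (61 + 68 + 48 + 33 + 22 + 56) / 6 = 48.0000
UCL_s = B₄·s̄ = 1.716 × 48.0000 = 82.3680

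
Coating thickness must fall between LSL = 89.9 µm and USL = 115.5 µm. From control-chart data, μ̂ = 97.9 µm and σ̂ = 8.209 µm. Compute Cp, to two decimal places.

0.52

Cp = (USL − LSL) / (6σ̂) = (115.5 − 89.9) / (6 × 8.209) = 25.6000 / 49.2540 = 0.5198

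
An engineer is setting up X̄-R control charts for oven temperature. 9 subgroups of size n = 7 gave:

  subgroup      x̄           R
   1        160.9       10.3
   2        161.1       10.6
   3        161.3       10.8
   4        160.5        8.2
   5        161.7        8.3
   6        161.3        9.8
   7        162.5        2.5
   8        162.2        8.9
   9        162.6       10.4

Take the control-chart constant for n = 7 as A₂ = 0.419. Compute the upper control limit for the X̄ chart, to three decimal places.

X̄̄ = (160.9 + 161.1 + 161.3 + 160.5 + 161.7 + 161.3 + 162.5 + 162.2 + 162.6) / 9 = 1454.1000 / 9 = 161.5667
R̄ = (10.3 + 10.6 + 10.8 + 8.2 + 8.3 + 9.8 + 2.5 + 8.9 + 10.4) / 9 = 79.8000 / 9 = 8.8667
UCL = X̄̄ + A₂·R̄ = 161.5667 + 0.419 × 8.8667 = 165.2818

165.282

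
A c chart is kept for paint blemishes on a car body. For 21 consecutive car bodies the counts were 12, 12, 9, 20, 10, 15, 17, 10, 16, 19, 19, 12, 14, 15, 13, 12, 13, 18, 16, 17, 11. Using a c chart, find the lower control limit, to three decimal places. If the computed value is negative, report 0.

c̄ = (12 + 12 + 9 + 20 + 10 + 15 + 17 + 10 + 16 + 19 + 19 + 12 + 14 + 15 + 13 + 12 + 13 + 18 + 16 + 17 + 11) / 21 = 300 / 21 = 14.2857
LCL = c̄ − 3√c̄ = 14.2857 − 3 × 3.7796 = 2.9468

2.947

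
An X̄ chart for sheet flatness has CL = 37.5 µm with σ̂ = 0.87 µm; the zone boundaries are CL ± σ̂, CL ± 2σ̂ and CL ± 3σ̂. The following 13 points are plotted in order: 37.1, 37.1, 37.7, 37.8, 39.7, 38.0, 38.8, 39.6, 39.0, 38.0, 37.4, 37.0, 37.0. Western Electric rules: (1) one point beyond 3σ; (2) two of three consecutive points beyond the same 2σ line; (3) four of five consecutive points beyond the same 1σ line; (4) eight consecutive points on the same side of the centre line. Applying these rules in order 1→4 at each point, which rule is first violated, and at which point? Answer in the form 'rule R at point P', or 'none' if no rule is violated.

rule 3 at point 9

Zone of each point (C = within 1σ̂, B = 1σ̂–2σ̂, A = 2σ̂–3σ̂, * = beyond 3σ̂; sign = side of CL): 1:-C, 2:-C, 3:+C, 4:+C, 5:+A, 6:+C, 7:+B, 8:+A, 9:+B, 10:+C, 11:-C, 12:-C, 13:-C
Rule 3 (four of five consecutive points beyond the same 1σ limit) is satisfied at point 9.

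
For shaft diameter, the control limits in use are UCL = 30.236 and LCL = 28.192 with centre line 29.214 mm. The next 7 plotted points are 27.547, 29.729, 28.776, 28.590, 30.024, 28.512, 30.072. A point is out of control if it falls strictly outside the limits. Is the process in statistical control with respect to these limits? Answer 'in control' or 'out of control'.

Compare each point to [28.192, 30.236]: sample 1 = 27.547 < LCL.

out of control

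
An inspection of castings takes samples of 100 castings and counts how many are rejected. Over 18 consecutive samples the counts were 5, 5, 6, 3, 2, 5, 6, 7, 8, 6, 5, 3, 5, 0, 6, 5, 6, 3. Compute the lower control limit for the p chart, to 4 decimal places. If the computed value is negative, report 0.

0.0000

p̄ = Σdᵢ / (k·n) = 86 / (18 × 100) = 0.04778
LCL = p̄ − 3·√(p̄(1−p̄)/n) = 0.04778 − 3 × 0.02133 = -0.01621 → 0 (negative, so LCL = 0)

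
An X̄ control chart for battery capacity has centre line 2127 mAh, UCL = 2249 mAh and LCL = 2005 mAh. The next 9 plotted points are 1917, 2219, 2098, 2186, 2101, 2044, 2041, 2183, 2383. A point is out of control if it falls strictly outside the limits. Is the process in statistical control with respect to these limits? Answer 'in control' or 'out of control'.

Compare each point to [2005, 2249]: sample 1 = 1917 < LCL; sample 9 = 2383 > UCL.

out of control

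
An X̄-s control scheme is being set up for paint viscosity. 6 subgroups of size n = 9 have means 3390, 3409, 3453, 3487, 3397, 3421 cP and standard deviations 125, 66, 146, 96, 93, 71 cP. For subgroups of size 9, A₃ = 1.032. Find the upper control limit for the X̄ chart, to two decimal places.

3528.85

X̄̄ = (3390 + 3409 + 3453 + 3487 + 3397 + 3421) / 6 = 3426.1667
s̄ = (125 + 66 + 146 + 96 + 93 + 71) / 6 = 99.5000
UCL = X̄̄ + A₃·s̄ = 3426.1667 + 1.032 × 99.5000 = 3528.8507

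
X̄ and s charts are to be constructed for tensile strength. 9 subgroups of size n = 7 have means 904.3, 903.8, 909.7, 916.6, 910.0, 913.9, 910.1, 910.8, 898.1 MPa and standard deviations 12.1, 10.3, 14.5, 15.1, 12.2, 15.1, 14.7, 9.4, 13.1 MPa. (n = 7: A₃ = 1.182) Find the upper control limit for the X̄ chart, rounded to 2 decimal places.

X̄̄ = (904.3 + 903.8 + 909.7 + 916.6 + 910.0 + 913.9 + 910.1 + 910.8 + 898.1) / 9 = 908.5889
s̄ = (12.1 + 10.3 + 14.5 + 15.1 + 12.2 + 15.1 + 14.7 + 9.4 + 13.1) / 9 = 12.9444
UCL = X̄̄ + A₃·s̄ = 908.5889 + 1.182 × 12.9444 = 923.8892

923.89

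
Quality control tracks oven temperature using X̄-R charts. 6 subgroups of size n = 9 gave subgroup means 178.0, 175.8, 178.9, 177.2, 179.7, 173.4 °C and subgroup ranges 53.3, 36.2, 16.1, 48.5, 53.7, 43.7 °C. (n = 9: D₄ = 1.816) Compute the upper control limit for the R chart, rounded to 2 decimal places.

R̄ = (53.3 + 36.2 + 16.1 + 48.5 + 53.7 + 43.7) / 6 = 251.5000 / 6 = 41.9167
UCL_R = D₄·R̄ = 1.816 × 41.9167 = 76.1207

76.12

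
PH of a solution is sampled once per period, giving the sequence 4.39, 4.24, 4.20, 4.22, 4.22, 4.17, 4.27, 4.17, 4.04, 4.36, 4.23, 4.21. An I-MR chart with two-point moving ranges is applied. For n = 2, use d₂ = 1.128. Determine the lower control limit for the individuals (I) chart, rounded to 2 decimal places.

X̄ = (4.39 + 4.24 + 4.20 + 4.22 + 4.22 + 4.17 + 4.27 + 4.17 + 4.04 + 4.36 + 4.23 + 4.21) / 12 = 4.2267
Moving ranges: 0.15, 0.04, 0.02, 0.00, 0.05, 0.10, 0.10, 0.13, 0.32, 0.13, 0.02; M̄R̄ = 1.0600 / 11 = 0.0964
LCL = X̄ − 3·M̄R̄/d₂ = 4.2267 − 3 × 0.0964 / 1.128 = 3.9704

3.97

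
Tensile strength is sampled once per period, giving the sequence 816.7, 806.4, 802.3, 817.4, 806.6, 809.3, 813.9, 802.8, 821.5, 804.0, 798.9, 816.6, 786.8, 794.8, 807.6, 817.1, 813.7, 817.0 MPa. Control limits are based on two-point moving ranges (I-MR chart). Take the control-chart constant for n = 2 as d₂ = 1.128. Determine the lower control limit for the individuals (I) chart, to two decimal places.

X̄ = (816.7 + 806.4 + 802.3 + 817.4 + 806.6 + 809.3 + 813.9 + 802.8 + 821.5 + 804.0 + 798.9 + 816.6 + 786.8 + 794.8 + 807.6 + 817.1 + 813.7 + 817.0) / 18 = 808.5222
Moving ranges: 10.3, 4.1, 15.1, 10.8, 2.7, 4.6, 11.1, 18.7, 17.5, 5.1, 17.7, 29.8, 8.0, 12.8, 9.5, 3.4, 3.3; M̄R̄ = 184.5000 / 17 = 10.8529
LCL = X̄ − 3·M̄R̄/d₂ = 808.5222 − 3 × 10.8529 / 1.128 = 779.6580

779.66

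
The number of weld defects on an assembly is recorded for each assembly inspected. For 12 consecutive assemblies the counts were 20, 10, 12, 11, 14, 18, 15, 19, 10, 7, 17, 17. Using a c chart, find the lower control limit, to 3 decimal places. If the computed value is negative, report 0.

c̄ = (20 + 10 + 12 + 11 + 14 + 18 + 15 + 19 + 10 + 7 + 17 + 17) / 12 = 170 / 12 = 14.1667
LCL = c̄ − 3√c̄ = 14.1667 − 3 × 3.7639 = 2.8751

2.875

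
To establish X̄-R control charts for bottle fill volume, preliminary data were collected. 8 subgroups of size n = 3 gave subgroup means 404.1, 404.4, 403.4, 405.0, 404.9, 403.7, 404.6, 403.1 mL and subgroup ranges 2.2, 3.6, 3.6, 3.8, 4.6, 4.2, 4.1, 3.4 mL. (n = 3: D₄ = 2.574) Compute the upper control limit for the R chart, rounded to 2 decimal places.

9.49

R̄ = (2.2 + 3.6 + 3.6 + 3.8 + 4.6 + 4.2 + 4.1 + 3.4) / 8 = 29.5000 / 8 = 3.6875
UCL_R = D₄·R̄ = 2.574 × 3.6875 = 9.4916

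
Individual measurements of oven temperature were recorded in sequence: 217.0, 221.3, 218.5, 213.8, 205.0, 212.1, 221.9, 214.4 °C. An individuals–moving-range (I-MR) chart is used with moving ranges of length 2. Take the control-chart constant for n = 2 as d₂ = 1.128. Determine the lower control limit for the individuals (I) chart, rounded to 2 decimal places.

198.40

X̄ = (217.0 + 221.3 + 218.5 + 213.8 + 205.0 + 212.1 + 221.9 + 214.4) / 8 = 215.5000
Moving ranges: 4.3, 2.8, 4.7, 8.8, 7.1, 9.8, 7.5; M̄R̄ = 45.0000 / 7 = 6.4286
LCL = X̄ − 3·M̄R̄/d₂ = 215.5000 − 3 × 6.4286 / 1.128 = 198.4027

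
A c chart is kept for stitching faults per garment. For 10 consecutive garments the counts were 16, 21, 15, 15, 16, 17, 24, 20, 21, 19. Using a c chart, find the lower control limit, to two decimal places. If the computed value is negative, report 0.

c̄ = (16 + 21 + 15 + 15 + 16 + 17 + 24 + 20 + 21 + 19) / 10 = 184 / 10 = 18.4000
LCL = c̄ − 3√c̄ = 18.4000 − 3 × 4.2895 = 5.5314

5.53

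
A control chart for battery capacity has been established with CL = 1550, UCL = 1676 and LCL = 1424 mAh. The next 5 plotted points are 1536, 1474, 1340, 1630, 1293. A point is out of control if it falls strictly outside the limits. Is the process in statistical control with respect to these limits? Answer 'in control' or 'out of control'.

out of control

Compare each point to [1424, 1676]: sample 3 = 1340 < LCL; sample 5 = 1293 < LCL.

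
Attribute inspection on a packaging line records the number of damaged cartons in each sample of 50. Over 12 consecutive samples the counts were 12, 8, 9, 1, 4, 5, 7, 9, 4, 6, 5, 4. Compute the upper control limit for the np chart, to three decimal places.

13.142

p̄ = Σdᵢ / (k·n) = 74 / (12 × 50) = 0.12333
UCL = np̄ + 3·√(np̄(1−p̄)) = 6.1667 + 3 × √(6.1667×0.87667) = 6.1667 + 3 × 2.3251 = 13.1420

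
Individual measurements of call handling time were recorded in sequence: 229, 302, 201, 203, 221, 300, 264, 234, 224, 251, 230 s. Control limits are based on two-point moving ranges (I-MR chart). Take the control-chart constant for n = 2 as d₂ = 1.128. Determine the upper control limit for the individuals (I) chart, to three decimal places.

347.312

X̄ = (229 + 302 + 201 + 203 + 221 + 300 + 264 + 234 + 224 + 251 + 230) / 11 = 241.7273
Moving ranges: 73, 101, 2, 18, 79, 36, 30, 10, 27, 21; M̄R̄ = 397.0000 / 10 = 39.7000
UCL = X̄ + 3·M̄R̄/d₂ = 241.7273 + 3 × 39.7000 / 1.128 = 347.3124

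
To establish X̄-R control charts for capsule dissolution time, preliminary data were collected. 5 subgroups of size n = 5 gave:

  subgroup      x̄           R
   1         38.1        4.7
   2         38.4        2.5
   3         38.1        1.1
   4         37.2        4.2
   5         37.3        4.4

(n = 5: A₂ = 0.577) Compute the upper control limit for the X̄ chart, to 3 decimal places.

39.770

X̄̄ = (38.1 + 38.4 + 38.1 + 37.2 + 37.3) / 5 = 189.1000 / 5 = 37.8200
R̄ = (4.7 + 2.5 + 1.1 + 4.2 + 4.4) / 5 = 16.9000 / 5 = 3.3800
UCL = X̄̄ + A₂·R̄ = 37.8200 + 0.577 × 3.3800 = 39.7703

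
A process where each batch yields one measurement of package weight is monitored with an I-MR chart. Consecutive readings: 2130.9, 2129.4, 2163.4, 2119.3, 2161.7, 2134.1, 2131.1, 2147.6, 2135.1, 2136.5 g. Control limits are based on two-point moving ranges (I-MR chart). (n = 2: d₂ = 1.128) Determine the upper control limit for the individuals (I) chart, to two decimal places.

X̄ = (2130.9 + 2129.4 + 2163.4 + 2119.3 + 2161.7 + 2134.1 + 2131.1 + 2147.6 + 2135.1 + 2136.5) / 10 = 2138.9100
Moving ranges: 1.5, 34.0, 44.1, 42.4, 27.6, 3.0, 16.5, 12.5, 1.4; M̄R̄ = 183.0000 / 9 = 20.3333
UCL = X̄ + 3·M̄R̄/d₂ = 2138.9100 + 3 × 20.3333 / 1.128 = 2192.9880

2192.99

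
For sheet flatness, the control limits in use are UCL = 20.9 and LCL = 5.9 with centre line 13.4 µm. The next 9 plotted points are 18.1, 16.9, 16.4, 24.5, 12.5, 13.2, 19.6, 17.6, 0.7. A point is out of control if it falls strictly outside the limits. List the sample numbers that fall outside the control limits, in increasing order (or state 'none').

4, 9

Compare each point to [5.9, 20.9]: sample 4 = 24.5 > UCL; sample 9 = 0.7 < LCL.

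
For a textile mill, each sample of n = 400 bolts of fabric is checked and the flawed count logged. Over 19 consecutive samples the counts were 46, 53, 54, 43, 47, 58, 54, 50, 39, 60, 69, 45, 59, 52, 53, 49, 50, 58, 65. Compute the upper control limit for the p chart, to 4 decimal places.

p̄ = Σdᵢ / (k·n) = 1004 / (19 × 400) = 0.13211
UCL = p̄ + 3·√(p̄(1−p̄)/n) = 0.13211 + 3 × √(0.13211×0.86789/400) = 0.13211 + 3 × 0.01693 = 0.18290

0.1829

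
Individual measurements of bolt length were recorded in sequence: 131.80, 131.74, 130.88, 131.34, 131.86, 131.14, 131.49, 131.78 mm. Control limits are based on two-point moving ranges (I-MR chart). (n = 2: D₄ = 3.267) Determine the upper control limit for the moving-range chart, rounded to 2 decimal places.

1.52

Moving ranges: 0.06, 0.86, 0.46, 0.52, 0.72, 0.35, 0.29; M̄R̄ = 3.2600 / 7 = 0.4657
UCL_MR = D₄·M̄R̄ = 3.267 × 0.4657 = 1.5215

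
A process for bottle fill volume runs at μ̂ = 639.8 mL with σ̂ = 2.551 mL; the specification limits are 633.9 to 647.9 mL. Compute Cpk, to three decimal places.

0.771

Cpu = (USL − μ̂) / (3σ̂) = (647.9 − 639.8) / (3 × 2.551) = 1.0584; Cpl = (μ̂ − LSL) / (3σ̂) = (639.8 − 633.9) / (3 × 2.551) = 0.7709; Cpk = min(Cpu, Cpl) = 0.7709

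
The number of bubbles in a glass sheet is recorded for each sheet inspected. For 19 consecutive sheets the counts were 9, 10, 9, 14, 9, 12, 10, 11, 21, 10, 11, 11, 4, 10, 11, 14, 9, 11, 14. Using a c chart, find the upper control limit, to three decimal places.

21.026

c̄ = (9 + 10 + 9 + 14 + 9 + 12 + 10 + 11 + 21 + 10 + 11 + 11 + 4 + 10 + 11 + 14 + 9 + 11 + 14) / 19 = 210 / 19 = 11.0526
UCL = c̄ + 3√c̄ = 11.0526 + 3 × √11.0526 = 11.0526 + 3 × 3.3245 = 21.0263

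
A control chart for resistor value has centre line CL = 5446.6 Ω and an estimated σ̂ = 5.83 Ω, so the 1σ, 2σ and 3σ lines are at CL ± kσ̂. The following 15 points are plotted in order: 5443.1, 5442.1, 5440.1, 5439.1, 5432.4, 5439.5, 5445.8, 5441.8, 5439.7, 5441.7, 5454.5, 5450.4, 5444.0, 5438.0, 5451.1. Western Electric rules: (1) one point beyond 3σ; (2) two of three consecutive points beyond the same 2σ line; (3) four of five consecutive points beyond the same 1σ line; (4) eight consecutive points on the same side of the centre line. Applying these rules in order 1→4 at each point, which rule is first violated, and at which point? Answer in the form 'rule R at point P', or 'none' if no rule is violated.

Zone of each point (C = within 1σ̂, B = 1σ̂–2σ̂, A = 2σ̂–3σ̂, * = beyond 3σ̂; sign = side of CL): 1:-C, 2:-C, 3:-B, 4:-B, 5:-A, 6:-B, 7:-C, 8:-C, 9:-B, 10:-C, 11:+B, 12:+C, 13:-C, 14:-B, 15:+C
Rule 3 (four of five consecutive points beyond the same 1σ limit) is satisfied at point 6.

rule 3 at point 6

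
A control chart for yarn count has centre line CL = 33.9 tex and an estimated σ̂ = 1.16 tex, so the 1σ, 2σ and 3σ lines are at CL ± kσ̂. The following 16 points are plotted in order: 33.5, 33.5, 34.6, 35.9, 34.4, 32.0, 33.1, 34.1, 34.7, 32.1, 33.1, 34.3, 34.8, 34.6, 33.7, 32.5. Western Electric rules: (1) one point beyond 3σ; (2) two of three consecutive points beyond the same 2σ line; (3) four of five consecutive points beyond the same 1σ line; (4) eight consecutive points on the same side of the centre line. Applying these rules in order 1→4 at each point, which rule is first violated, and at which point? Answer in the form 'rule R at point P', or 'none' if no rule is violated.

none

Zone of each point (C = within 1σ̂, B = 1σ̂–2σ̂, A = 2σ̂–3σ̂, * = beyond 3σ̂; sign = side of CL): 1:-C, 2:-C, 3:+C, 4:+B, 5:+C, 6:-B, 7:-C, 8:+C, 9:+C, 10:-B, 11:-C, 12:+C, 13:+C, 14:+C, 15:-C, 16:-B
No rule fires across all 16 points.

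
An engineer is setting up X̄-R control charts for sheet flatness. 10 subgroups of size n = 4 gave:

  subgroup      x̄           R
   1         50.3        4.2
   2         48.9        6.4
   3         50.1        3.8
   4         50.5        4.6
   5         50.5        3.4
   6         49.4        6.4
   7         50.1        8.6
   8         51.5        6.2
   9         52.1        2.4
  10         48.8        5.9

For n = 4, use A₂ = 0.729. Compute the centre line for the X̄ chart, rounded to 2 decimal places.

50.22

X̄̄ = (50.3 + 48.9 + 50.1 + 50.5 + 50.5 + 49.4 + 50.1 + 51.5 + 52.1 + 48.8) / 10 = 502.2000 / 10 = 50.2200
CL = X̄̄ = 50.2200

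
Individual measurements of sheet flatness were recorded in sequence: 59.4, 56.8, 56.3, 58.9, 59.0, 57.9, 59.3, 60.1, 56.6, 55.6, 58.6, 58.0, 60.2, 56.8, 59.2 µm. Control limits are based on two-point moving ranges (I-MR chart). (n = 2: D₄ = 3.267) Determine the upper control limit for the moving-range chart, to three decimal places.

Moving ranges: 2.6, 0.5, 2.6, 0.1, 1.1, 1.4, 0.8, 3.5, 1.0, 3.0, 0.6, 2.2, 3.4, 2.4; M̄R̄ = 25.2000 / 14 = 1.8000
UCL_MR = D₄·M̄R̄ = 3.267 × 1.8000 = 5.8806

5.881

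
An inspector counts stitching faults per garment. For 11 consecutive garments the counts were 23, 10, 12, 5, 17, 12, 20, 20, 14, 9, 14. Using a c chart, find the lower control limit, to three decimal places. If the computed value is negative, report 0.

c̄ = (23 + 10 + 12 + 5 + 17 + 12 + 20 + 20 + 14 + 9 + 14) / 11 = 156 / 11 = 14.1818
LCL = c̄ − 3√c̄ = 14.1818 − 3 × 3.7659 = 2.8842

2.884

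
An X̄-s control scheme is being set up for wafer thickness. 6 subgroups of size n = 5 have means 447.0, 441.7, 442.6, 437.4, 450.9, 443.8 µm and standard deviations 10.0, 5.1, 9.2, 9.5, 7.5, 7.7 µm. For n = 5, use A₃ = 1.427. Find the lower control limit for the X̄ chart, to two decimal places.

X̄̄ = (447.0 + 441.7 + 442.6 + 437.4 + 450.9 + 443.8) / 6 = 443.9000
s̄ = (10.0 + 5.1 + 9.2 + 9.5 + 7.5 + 7.7) / 6 = 8.1667
LCL = X̄̄ − A₃·s̄ = 443.9000 − 1.427 × 8.1667 = 432.2462

432.25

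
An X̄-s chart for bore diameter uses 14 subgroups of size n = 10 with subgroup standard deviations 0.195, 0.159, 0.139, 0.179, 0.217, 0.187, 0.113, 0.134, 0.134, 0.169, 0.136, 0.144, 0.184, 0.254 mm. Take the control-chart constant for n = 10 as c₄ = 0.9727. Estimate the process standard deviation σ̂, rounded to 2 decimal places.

s̄ = (0.195 + 0.159 + 0.139 + 0.179 + 0.217 + 0.187 + 0.113 + 0.134 + 0.134 + 0.169 + 0.136 + 0.144 + 0.184 + 0.254) / 14 = 0.1674
σ̂ = s̄ / c₄ = 0.1674 / 0.9727 = 0.1721

0.17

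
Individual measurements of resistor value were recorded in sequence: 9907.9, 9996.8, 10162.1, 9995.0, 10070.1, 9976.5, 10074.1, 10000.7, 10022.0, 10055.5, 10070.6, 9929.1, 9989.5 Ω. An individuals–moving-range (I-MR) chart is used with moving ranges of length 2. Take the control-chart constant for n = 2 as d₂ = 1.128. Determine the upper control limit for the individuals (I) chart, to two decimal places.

10248.12

X̄ = (9907.9 + 9996.8 + 10162.1 + 9995.0 + 10070.1 + 9976.5 + 10074.1 + 10000.7 + 10022.0 + 10055.5 + 10070.6 + 9929.1 + 9989.5) / 13 = 10019.2231
Moving ranges: 88.9, 165.3, 167.1, 75.1, 93.6, 97.6, 73.4, 21.3, 33.5, 15.1, 141.5, 60.4; M̄R̄ = 1032.8000 / 12 = 86.0667
UCL = X̄ + 3·M̄R̄/d₂ = 10019.2231 + 3 × 86.0667 / 1.128 = 10248.1238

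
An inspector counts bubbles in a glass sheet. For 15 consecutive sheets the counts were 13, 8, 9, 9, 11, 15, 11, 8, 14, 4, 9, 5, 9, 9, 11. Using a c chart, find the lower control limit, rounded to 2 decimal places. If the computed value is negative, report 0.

0.34

c̄ = (13 + 8 + 9 + 9 + 11 + 15 + 11 + 8 + 14 + 4 + 9 + 5 + 9 + 9 + 11) / 15 = 145 / 15 = 9.6667
LCL = c̄ − 3√c̄ = 9.6667 − 3 × 3.1091 = 0.3393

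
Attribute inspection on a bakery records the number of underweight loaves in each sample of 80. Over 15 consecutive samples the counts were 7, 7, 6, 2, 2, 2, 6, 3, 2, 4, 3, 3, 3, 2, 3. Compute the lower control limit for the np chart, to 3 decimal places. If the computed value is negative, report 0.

0.000

p̄ = Σdᵢ / (k·n) = 55 / (15 × 80) = 0.04583
LCL = np̄ − 3·√(np̄(1−p̄)) = 3.6667 − 3 × 1.8705 = -1.9447 → 0 (negative, so LCL = 0)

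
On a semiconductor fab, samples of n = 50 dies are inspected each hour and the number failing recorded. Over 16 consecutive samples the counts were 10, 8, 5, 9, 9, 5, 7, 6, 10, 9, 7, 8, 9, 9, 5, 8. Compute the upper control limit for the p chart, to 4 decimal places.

p̄ = Σdᵢ / (k·n) = 124 / (16 × 50) = 0.15500
UCL = p̄ + 3·√(p̄(1−p̄)/n) = 0.15500 + 3 × √(0.15500×0.84500/50) = 0.15500 + 3 × 0.05118 = 0.30854

0.3085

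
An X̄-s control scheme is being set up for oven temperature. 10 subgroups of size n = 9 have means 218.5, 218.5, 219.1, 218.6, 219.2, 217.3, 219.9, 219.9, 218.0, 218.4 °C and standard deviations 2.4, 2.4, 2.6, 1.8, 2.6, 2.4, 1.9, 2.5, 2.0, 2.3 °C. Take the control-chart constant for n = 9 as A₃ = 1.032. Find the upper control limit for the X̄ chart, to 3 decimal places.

221.103

X̄̄ = (218.5 + 218.5 + 219.1 + 218.6 + 219.2 + 217.3 + 219.9 + 219.9 + 218.0 + 218.4) / 10 = 218.7400
s̄ = (2.4 + 2.4 + 2.6 + 1.8 + 2.6 + 2.4 + 1.9 + 2.5 + 2.0 + 2.3) / 10 = 2.2900
UCL = X̄̄ + A₃·s̄ = 218.7400 + 1.032 × 2.2900 = 221.1033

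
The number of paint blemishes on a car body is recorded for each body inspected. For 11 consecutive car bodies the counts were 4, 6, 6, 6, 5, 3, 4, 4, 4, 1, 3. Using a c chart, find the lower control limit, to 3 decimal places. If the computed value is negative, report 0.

0.000

c̄ = (4 + 6 + 6 + 6 + 5 + 3 + 4 + 4 + 4 + 1 + 3) / 11 = 46 / 11 = 4.1818
LCL = c̄ − 3√c̄ = 4.1818 − 3 × 2.0449 = -1.9530 → 0 (cannot be negative)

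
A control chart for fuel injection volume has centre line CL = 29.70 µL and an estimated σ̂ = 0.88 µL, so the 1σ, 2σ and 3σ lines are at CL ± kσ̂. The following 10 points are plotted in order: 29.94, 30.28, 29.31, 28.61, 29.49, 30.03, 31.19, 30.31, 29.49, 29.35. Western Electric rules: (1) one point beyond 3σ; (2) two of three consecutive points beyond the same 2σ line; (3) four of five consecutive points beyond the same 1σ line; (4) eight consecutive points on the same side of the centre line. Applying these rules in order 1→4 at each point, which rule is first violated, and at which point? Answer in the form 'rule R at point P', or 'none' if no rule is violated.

none

Zone of each point (C = within 1σ̂, B = 1σ̂–2σ̂, A = 2σ̂–3σ̂, * = beyond 3σ̂; sign = side of CL): 1:+C, 2:+C, 3:-C, 4:-B, 5:-C, 6:+C, 7:+B, 8:+C, 9:-C, 10:-C
No rule fires across all 10 points.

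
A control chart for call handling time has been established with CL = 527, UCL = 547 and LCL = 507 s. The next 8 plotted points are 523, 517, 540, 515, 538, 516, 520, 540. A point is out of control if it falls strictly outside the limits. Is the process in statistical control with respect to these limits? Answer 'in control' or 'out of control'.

in control

All 8 points lie within [507, 547].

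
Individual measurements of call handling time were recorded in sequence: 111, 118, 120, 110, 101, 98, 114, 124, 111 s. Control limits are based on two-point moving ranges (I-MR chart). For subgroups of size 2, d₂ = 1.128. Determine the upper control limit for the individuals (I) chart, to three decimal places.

135.160

X̄ = (111 + 118 + 120 + 110 + 101 + 98 + 114 + 124 + 111) / 9 = 111.8889
Moving ranges: 7, 2, 10, 9, 3, 16, 10, 13; M̄R̄ = 70.0000 / 8 = 8.7500
UCL = X̄ + 3·M̄R̄/d₂ = 111.8889 + 3 × 8.7500 / 1.128 = 135.1602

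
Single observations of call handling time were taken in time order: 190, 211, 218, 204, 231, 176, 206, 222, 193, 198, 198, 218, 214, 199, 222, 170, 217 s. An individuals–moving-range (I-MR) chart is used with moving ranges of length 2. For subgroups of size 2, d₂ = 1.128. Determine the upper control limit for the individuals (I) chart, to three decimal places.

X̄ = (190 + 211 + 218 + 204 + 231 + 176 + 206 + 222 + 193 + 198 + 198 + 218 + 214 + 199 + 222 + 170 + 217) / 17 = 205.1176
Moving ranges: 21, 7, 14, 27, 55, 30, 16, 29, 5, 0, 20, 4, 15, 23, 52, 47; M̄R̄ = 365.0000 / 16 = 22.8125
UCL = X̄ + 3·M̄R̄/d₂ = 205.1176 + 3 × 22.8125 / 1.128 = 265.7892

265.789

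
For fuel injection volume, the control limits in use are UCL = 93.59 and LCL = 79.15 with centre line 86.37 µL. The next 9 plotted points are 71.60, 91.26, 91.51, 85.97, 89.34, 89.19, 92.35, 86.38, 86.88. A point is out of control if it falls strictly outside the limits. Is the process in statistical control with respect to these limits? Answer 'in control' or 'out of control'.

Compare each point to [79.15, 93.59]: sample 1 = 71.60 < LCL.

out of control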